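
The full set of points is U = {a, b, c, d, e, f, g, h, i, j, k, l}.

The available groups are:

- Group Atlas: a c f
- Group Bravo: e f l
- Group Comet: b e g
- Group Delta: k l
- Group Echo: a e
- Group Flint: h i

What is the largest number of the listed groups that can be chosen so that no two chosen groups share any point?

Atlas, Comet, Delta, Flint are pairwise disjoint (Atlas={a,c,f}; Comet={b,e,g}; Delta={k,l}; Flint={h,i}).
Every remaining group overlaps one of these, and no 5 of the listed groups are pairwise disjoint, so 4 is the maximum.

4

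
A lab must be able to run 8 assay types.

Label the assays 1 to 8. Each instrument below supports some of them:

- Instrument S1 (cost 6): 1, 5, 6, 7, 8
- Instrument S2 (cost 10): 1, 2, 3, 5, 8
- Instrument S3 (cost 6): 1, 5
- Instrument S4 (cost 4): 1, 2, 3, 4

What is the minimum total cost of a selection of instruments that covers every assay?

10

S1, S4 together cover every assay (S1 ∪ S4 = {1, 2, 3, 4, 5, 6, 7, 8}); total cost 6 + 4 = 10.
No covering selection has total cost below 10.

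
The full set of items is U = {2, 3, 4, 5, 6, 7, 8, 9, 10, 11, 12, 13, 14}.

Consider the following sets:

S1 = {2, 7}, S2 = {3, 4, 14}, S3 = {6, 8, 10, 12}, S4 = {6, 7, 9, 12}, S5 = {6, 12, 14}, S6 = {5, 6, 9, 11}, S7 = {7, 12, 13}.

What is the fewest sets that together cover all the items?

5

Take {S1, S2, S3, S6, S7}. Their union is {2, 3, 4, 5, 6, 7, 8, 9, 10, 11, 12, 13, 14}, which is all 13 items.
No 4 of the 7 sets cover everything (all 35 combinations miss at least one item), so 5 is optimal.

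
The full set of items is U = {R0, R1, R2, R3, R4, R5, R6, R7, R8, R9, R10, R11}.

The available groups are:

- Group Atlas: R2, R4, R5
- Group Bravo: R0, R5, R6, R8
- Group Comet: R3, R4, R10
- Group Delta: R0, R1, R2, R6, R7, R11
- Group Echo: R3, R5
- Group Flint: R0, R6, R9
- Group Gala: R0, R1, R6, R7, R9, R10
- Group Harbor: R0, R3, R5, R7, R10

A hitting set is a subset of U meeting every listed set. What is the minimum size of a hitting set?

H = {R0, R4, R5} meets every group (each contains at least one member of H), and |H| = 3.
No choice of 2 items meets every group, so 3 is the minimum.

3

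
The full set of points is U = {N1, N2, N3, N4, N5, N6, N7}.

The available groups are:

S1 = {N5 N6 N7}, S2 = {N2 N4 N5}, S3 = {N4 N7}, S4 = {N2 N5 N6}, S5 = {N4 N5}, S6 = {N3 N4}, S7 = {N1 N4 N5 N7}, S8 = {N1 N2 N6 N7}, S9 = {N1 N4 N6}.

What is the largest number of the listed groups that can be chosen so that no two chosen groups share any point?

S5, S8 are pairwise disjoint (S5={N4,N5}; S8={N1,N2,N6,N7}).
Every remaining group overlaps one of these, and no 3 of the listed groups are pairwise disjoint, so 2 is the maximum.

2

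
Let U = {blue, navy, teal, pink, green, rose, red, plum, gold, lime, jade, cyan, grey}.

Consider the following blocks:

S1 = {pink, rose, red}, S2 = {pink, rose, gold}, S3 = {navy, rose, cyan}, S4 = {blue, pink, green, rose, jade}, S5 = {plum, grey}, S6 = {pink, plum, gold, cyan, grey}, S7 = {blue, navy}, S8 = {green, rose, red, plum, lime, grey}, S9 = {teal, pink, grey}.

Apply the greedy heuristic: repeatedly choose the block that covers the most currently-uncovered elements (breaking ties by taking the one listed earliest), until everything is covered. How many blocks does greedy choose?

Greedy: pick S8 (covers 6 new) → pick S4 (covers 3 new) → pick S3 (covers 2 new) → pick S2 (covers 1 new) → pick S9 (covers 1 new). Total picks: 5.

5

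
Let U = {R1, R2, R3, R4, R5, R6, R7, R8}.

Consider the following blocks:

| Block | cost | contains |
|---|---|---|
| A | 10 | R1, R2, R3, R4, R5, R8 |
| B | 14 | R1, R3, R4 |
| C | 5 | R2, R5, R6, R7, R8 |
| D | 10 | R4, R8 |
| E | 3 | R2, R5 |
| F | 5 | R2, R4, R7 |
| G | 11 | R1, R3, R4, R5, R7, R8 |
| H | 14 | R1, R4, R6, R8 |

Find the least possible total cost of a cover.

15

A, C together cover every element (A ∪ C = {R1, R2, R3, R4, R5, R6, R7, R8}); total cost 10 + 5 = 15.
No covering selection has total cost below 15.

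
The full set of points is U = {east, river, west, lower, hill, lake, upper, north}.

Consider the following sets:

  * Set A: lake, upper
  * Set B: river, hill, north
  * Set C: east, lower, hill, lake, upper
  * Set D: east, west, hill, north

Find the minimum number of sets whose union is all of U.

B, C, and D cover everything between them: the union {east, river, west, lower, hill, lake, upper, north} is all of U.
Only B contains river, so B is forced; the remaining 5 points need at least 2 more sets (each remaining set adds at most 4) — so at least 3 sets are needed, and 3 is optimal.

3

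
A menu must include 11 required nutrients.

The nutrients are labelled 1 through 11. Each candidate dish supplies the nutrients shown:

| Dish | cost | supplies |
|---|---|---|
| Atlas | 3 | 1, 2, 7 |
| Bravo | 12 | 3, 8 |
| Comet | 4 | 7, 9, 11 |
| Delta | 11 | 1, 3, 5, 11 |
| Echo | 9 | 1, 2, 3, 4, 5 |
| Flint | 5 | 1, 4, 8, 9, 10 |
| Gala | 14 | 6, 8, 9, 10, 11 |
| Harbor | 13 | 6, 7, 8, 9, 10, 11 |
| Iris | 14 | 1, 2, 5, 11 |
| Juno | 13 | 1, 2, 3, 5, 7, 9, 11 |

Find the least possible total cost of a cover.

22

Echo, Harbor together cover every nutrient (Echo ∪ Harbor = {1, 2, 3, 4, 5, 6, 7, 8, 9, 10, 11}); total cost 9 + 13 = 22.
The greedy pick Atlas, Flint, Delta, Harbor costs 32; no covering selection beats 22.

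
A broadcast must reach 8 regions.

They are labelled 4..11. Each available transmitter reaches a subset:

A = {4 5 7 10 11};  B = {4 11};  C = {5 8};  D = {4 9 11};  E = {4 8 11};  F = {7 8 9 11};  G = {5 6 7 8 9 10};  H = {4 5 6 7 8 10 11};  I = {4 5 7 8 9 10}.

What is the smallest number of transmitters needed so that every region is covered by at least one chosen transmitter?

D and G together: D ∪ G = {4, 5, 6, 7, 8, 9, 10, 11} — every region is covered.
No single transmitter has all 8 regions (the largest, H, has 7), so 2 is optimal.

2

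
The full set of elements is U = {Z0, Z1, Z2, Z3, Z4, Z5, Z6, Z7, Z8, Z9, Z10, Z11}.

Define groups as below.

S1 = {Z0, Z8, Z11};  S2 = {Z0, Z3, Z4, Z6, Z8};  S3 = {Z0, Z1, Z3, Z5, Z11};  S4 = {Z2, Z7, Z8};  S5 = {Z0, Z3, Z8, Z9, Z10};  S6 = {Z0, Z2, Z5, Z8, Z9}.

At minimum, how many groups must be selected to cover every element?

Take {S2, S3, S4, S5}. Their union is {Z0, Z1, Z2, Z3, Z4, Z5, Z6, Z7, Z8, Z9, Z10, Z11}, which is all 12 elements.
Only S3 contains Z1, so S3 is forced; the remaining 7 elements need at least 3 more groups (each remaining group adds at most 3) — so at least 4 groups are needed, and 4 is optimal.

4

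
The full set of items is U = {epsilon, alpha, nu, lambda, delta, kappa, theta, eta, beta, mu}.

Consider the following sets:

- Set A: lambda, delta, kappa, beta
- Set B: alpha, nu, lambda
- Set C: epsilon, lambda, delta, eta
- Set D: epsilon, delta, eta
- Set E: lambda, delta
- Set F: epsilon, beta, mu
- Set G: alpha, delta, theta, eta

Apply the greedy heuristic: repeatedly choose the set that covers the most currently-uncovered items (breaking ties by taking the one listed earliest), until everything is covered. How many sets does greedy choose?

Greedy: pick A (covers 4 new) → pick G (covers 3 new) → pick F (covers 2 new) → pick B (covers 1 new). Total picks: 4.

4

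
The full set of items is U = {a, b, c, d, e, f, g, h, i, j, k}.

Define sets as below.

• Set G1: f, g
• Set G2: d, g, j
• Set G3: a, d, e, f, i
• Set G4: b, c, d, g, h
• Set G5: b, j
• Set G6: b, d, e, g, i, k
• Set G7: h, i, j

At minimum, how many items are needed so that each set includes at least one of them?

T = {e, g, j} meets every set (each contains at least one member of T), and |T| = 3.
No choice of 2 items meets every set, so 3 is the minimum.

3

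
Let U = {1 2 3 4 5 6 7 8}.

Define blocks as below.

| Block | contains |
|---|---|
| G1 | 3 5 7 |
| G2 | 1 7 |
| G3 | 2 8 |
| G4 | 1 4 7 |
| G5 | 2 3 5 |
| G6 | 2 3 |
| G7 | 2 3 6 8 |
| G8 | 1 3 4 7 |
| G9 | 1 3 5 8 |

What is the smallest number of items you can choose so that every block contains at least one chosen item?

H = {2, 7, 8} meets every block (each contains at least one member of H), and |H| = 3.
No choice of 2 items meets every block, so 3 is the minimum.

3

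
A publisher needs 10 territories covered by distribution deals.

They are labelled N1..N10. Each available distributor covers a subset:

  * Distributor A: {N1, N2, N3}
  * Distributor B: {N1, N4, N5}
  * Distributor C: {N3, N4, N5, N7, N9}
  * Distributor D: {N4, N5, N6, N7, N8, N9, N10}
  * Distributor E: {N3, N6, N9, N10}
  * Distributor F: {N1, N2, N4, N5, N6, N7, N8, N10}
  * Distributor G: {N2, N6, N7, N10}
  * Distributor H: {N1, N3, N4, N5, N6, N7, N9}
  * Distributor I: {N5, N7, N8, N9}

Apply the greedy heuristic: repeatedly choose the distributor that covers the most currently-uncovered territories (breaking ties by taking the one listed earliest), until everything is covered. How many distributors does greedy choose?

2

Greedy: pick F (covers 8 new) → pick C (covers 2 new). Total picks: 2.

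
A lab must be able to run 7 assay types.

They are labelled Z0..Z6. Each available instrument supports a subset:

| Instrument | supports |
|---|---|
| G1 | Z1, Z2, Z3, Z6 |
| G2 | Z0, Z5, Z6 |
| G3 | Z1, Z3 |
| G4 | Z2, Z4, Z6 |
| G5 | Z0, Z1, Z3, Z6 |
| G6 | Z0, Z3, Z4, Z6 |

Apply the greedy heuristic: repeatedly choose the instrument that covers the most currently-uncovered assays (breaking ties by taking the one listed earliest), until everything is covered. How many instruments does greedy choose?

3

Greedy: pick G1 (covers 4 new) → pick G2 (covers 2 new) → pick G4 (covers 1 new). Total picks: 3.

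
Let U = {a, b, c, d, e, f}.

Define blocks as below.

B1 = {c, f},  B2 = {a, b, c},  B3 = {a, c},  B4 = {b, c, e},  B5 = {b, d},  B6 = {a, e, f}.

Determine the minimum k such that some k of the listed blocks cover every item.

3

B1, B5, and B6 cover everything between them: the union {a, b, c, d, e, f} is all of U.
Only B5 contains d, so B5 is forced; the remaining 4 items need at least 2 more blocks (each remaining block adds at most 3) — so at least 3 blocks are needed, and 3 is optimal.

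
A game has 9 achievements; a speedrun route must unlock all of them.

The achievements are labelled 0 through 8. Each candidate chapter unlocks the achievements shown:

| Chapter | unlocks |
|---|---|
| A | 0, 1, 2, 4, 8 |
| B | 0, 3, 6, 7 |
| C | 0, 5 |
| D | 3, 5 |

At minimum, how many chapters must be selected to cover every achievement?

3

Take {A, B, D}. Their union is {0, 1, 2, 3, 4, 5, 6, 7, 8}, which is all 9 achievements.
Only A contains 1, so A is forced; the remaining 4 achievements need at least 2 more chapters (each remaining chapter adds at most 3) — so at least 3 chapters are needed, and 3 is optimal.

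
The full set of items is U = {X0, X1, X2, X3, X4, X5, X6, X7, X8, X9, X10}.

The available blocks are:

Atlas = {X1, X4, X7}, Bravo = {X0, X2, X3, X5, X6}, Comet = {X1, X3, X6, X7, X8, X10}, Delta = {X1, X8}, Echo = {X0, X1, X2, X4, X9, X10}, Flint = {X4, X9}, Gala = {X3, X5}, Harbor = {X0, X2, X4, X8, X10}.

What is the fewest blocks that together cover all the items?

Comet, Echo, and Gala cover everything between them: the union {X0, X1, X2, X3, X4, X5, X6, X7, X8, X9, X10} is all of U.
No 2 of the 8 blocks cover everything (all 28 combinations miss at least one item), so 3 is optimal.

3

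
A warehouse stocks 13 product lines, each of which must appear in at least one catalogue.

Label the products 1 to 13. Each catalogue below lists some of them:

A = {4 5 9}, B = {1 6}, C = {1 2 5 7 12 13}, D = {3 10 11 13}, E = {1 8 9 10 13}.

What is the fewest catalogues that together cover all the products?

A and B and C and D and E together: A ∪ B ∪ C ∪ D ∪ E = {1, 2, 3, 4, 5, 6, 7, 8, 9, 10, 11, 12, 13} — every product is covered.
No 4 of the 5 catalogues cover everything (all 5 combinations miss at least one product), so 5 is optimal.

5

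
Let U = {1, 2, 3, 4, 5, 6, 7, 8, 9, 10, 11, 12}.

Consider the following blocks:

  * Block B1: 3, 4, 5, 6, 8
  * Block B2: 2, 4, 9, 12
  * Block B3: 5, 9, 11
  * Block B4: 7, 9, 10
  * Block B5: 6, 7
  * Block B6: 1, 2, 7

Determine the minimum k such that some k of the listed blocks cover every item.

Take {B1, B2, B3, B4, B6}. Their union is {1, 2, 3, 4, 5, 6, 7, 8, 9, 10, 11, 12}, which is all 12 items.
No 4 of the 6 blocks cover everything (all 15 combinations miss at least one item), so 5 is optimal.

5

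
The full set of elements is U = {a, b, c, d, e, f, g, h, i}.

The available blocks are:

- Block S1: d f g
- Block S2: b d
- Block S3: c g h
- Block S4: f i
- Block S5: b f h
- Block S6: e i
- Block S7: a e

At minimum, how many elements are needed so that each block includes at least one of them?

Take T = {d, e, h, i}. Each listed block contains at least one of these, so T is a hitting set of size 4.
The blocks S2, S3, S4, S7 are pairwise disjoint, so any hitting set needs a separate element for each — at least 4. Hence 4 is optimal.

4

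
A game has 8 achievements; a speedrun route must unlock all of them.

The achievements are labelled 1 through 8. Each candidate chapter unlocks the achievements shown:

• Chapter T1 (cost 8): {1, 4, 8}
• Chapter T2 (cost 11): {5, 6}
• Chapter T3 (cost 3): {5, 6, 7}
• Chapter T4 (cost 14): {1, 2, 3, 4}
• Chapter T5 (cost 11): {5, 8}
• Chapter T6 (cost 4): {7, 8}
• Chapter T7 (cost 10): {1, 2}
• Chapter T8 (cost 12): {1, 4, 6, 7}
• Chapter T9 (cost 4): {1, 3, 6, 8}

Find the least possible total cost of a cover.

21

T3, T4, T9 together cover every achievement (T3 ∪ T4 ∪ T9 = {1, 2, 3, 4, 5, 6, 7, 8}); total cost 3 + 14 + 4 = 21.
No covering selection has total cost below 21.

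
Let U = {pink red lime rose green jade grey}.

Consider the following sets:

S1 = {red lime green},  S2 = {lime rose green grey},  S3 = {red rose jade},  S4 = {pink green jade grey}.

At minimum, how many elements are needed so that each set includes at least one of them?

2

The 2 elements {lime, jade} hit every set.
No single element lies in every set, so at least 2 are needed and 2 is optimal.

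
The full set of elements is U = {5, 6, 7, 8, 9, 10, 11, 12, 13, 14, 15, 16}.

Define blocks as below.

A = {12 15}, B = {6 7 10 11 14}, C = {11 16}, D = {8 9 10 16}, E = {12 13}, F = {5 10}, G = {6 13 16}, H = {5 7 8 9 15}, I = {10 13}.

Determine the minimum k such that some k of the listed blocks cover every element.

A, B, G, and H cover everything between them: the union {5, 6, 7, 8, 9, 10, 11, 12, 13, 14, 15, 16} is all of U.
No 3 of the 9 blocks cover everything (all 84 combinations miss at least one element), so 4 is optimal.

4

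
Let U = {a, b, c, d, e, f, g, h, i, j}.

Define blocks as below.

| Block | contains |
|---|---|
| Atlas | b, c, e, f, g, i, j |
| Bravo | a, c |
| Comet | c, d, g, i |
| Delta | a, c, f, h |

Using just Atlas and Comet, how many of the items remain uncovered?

Union of Atlas, Comet = {b, c, d, e, f, g, i, j}.
Not covered: a, h — 2 items.

2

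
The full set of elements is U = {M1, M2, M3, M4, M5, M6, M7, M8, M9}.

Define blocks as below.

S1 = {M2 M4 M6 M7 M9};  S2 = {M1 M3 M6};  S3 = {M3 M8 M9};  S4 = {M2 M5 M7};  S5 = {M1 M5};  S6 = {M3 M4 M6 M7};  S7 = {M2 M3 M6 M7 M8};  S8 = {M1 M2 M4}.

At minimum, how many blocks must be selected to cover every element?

3

S1 and S3 and S5 together: S1 ∪ S3 ∪ S5 = {M1, M2, M3, M4, M5, M6, M7, M8, M9} — every element is covered.
No 2 of the 8 blocks cover everything (all 28 combinations miss at least one element), so 3 is optimal.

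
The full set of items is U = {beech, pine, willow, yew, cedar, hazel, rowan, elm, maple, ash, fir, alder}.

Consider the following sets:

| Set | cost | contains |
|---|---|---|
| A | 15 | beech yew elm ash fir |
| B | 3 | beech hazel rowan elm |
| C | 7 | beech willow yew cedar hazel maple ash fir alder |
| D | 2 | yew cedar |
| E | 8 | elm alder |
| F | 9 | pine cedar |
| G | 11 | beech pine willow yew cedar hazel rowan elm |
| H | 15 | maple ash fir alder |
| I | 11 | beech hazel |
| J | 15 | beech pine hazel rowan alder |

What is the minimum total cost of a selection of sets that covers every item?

C, G together cover every item (C ∪ G = {beech, pine, willow, yew, cedar, hazel, rowan, elm, maple, ash, fir, alder}); total cost 7 + 11 = 18.
The greedy pick B, C, F costs 19; no covering selection beats 18.

18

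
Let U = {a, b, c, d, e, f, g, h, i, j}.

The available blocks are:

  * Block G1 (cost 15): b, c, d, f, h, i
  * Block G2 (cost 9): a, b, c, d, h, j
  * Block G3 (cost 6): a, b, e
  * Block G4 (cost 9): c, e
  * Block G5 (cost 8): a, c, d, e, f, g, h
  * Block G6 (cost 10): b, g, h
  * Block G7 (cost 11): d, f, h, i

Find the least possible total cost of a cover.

28

G2, G5, G7 together cover every item (G2 ∪ G5 ∪ G7 = {a, b, c, d, e, f, g, h, i, j}); total cost 9 + 8 + 11 = 28.
No covering selection has total cost below 28.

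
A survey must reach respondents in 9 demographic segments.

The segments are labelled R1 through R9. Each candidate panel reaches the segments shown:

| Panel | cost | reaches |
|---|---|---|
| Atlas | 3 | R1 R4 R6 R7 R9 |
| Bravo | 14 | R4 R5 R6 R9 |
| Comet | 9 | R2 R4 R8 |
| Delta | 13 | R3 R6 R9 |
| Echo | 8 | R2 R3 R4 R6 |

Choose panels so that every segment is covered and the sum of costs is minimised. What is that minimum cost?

34

Atlas, Bravo, Comet, Echo together cover every segment (Atlas ∪ Bravo ∪ Comet ∪ Echo = {R1, R2, R3, R4, R5, R6, R7, R8, R9}); total cost 3 + 14 + 9 + 8 = 34.
No covering selection has total cost below 34.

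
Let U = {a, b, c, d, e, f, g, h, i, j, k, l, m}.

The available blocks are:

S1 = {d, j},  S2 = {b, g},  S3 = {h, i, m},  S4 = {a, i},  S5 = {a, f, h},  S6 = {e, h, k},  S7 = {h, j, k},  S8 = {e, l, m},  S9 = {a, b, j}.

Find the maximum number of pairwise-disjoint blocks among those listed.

4

S1, S2, S5, S8 are pairwise disjoint (S1={d,j}; S2={b,g}; S5={a,f,h}; S8={e,l,m}).
Every remaining block overlaps one of these, and no 5 of the listed blocks are pairwise disjoint, so 4 is the maximum.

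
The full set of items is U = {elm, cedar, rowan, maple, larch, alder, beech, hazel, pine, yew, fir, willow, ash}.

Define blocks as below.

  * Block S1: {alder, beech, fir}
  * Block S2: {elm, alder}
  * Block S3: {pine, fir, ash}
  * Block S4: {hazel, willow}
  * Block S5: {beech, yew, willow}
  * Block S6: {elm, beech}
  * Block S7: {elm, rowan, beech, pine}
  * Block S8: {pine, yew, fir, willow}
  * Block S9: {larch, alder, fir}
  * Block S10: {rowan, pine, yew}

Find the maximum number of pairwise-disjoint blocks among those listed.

4

S4, S6, S9, S10 are pairwise disjoint (S4={hazel,willow}; S6={elm,beech}; S9={larch,alder,fir}; S10={rowan,pine,yew}).
Every remaining block overlaps one of these, and no 5 of the listed blocks are pairwise disjoint, so 4 is the maximum.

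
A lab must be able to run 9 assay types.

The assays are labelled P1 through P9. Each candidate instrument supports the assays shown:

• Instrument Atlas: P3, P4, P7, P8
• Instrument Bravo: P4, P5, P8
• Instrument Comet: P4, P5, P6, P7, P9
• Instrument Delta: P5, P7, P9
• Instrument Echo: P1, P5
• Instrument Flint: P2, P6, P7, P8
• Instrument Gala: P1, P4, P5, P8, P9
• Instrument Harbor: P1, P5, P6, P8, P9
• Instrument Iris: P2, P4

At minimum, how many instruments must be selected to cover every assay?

3

Atlas and Flint and Harbor together: Atlas ∪ Flint ∪ Harbor = {P1, P2, P3, P4, P5, P6, P7, P8, P9} — every assay is covered.
Only Atlas contains P3, so Atlas is forced; the remaining 5 assays need at least 2 more instruments (each remaining instrument adds at most 4) — so at least 3 instruments are needed, and 3 is optimal.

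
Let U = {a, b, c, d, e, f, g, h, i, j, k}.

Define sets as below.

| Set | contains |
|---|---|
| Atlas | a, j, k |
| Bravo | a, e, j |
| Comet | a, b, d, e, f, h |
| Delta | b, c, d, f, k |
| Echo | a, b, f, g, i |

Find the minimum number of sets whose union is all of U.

Atlas and Comet and Delta and Echo together: Atlas ∪ Comet ∪ Delta ∪ Echo = {a, b, c, d, e, f, g, h, i, j, k} — every item is covered.
Only Comet contains h, so Comet is forced; the remaining 5 items need at least 3 more sets (each remaining set adds at most 2) — so at least 4 sets are needed, and 4 is optimal.

4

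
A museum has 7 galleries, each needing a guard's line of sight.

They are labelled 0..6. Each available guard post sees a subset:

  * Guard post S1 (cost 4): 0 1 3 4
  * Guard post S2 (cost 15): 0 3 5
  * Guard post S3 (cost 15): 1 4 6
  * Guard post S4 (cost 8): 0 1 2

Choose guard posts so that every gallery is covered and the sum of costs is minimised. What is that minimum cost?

S2, S3, S4 together cover every gallery (S2 ∪ S3 ∪ S4 = {0, 1, 2, 3, 4, 5, 6}); total cost 15 + 15 + 8 = 38.
The greedy pick S1, S4, S2, S3 costs 42; no covering selection beats 38.

38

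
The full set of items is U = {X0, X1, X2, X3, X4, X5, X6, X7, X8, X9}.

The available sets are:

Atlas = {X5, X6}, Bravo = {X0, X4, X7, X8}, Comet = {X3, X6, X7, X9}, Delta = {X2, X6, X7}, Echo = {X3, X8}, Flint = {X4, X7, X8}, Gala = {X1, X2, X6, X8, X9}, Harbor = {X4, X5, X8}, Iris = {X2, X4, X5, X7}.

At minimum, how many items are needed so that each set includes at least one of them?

3

The 3 items {X4, X6, X8} hit every set.
No choice of 2 items meets every set, so 3 is the minimum.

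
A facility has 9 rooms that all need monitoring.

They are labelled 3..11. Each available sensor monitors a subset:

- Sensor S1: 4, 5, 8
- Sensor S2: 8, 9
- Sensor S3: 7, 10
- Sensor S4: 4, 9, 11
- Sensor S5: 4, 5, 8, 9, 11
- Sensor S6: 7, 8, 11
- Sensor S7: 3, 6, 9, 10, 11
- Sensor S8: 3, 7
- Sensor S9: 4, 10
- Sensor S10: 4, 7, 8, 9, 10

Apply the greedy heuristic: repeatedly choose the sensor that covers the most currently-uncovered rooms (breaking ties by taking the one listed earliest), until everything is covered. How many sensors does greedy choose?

3

Greedy: pick S5 (covers 5 new) → pick S7 (covers 3 new) → pick S3 (covers 1 new). Total picks: 3.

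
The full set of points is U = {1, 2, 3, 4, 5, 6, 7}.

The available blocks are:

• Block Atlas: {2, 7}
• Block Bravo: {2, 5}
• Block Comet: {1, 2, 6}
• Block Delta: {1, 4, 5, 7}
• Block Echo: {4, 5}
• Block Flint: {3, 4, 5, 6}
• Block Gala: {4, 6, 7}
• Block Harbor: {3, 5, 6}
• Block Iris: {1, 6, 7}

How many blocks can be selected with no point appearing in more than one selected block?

Bravo, Iris are pairwise disjoint (Bravo={2,5}; Iris={1,6,7}).
Every remaining block overlaps one of these, and no 3 of the listed blocks are pairwise disjoint, so 2 is the maximum.

2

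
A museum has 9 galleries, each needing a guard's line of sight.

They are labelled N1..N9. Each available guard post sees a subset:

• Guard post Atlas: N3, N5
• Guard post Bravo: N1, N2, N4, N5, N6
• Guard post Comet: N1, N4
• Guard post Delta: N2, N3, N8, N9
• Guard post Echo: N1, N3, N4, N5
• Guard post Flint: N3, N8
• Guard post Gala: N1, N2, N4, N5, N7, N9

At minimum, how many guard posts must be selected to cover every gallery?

Bravo and Flint and Gala together: Bravo ∪ Flint ∪ Gala = {N1, N2, N3, N4, N5, N6, N7, N8, N9} — every gallery is covered.
Only Bravo contains N6, so Bravo is forced; the remaining 4 galleries need at least 2 more guard posts (each remaining guard post adds at most 3) — so at least 3 guard posts are needed, and 3 is optimal.

3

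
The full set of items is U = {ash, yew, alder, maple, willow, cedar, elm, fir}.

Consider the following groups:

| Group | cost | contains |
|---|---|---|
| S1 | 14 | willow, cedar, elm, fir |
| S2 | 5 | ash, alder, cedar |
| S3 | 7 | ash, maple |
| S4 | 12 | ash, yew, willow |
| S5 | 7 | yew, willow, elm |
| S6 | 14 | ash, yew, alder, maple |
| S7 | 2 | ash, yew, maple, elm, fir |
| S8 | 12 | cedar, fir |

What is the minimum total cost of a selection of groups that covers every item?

14

S2, S5, S7 together cover every item (S2 ∪ S5 ∪ S7 = {ash, yew, alder, maple, willow, cedar, elm, fir}); total cost 5 + 7 + 2 = 14.
No covering selection has total cost below 14.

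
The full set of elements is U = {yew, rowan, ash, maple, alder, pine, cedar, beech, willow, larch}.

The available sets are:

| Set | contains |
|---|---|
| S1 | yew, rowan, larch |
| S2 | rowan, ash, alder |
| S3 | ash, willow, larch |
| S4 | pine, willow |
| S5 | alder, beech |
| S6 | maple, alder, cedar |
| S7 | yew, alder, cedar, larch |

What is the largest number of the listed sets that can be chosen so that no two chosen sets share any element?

S1, S4, S5 are pairwise disjoint (S1={yew,rowan,larch}; S4={pine,willow}; S5={alder,beech}).
Every remaining set overlaps one of these, and no 4 of the listed sets are pairwise disjoint, so 3 is the maximum.

3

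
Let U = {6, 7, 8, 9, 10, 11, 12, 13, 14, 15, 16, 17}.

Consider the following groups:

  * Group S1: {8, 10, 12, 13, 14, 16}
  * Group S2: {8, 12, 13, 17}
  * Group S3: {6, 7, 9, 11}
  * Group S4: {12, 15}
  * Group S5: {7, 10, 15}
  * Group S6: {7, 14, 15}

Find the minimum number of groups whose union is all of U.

4

Take {S1, S2, S3, S6}. Their union is {6, 7, 8, 9, 10, 11, 12, 13, 14, 15, 16, 17}, which is all 12 points.
No 3 of the 6 groups cover everything (all 20 combinations miss at least one point), so 4 is optimal.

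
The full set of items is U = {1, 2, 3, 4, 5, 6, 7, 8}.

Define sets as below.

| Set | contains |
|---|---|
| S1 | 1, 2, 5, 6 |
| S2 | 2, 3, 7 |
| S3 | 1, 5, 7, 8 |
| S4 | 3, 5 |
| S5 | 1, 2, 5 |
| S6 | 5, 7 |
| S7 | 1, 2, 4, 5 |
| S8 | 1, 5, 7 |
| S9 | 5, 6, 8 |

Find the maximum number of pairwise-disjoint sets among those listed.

S2, S9 are pairwise disjoint (S2={2,3,7}; S9={5,6,8}).
Every remaining set overlaps one of these, and no 3 of the listed sets are pairwise disjoint, so 2 is the maximum.

2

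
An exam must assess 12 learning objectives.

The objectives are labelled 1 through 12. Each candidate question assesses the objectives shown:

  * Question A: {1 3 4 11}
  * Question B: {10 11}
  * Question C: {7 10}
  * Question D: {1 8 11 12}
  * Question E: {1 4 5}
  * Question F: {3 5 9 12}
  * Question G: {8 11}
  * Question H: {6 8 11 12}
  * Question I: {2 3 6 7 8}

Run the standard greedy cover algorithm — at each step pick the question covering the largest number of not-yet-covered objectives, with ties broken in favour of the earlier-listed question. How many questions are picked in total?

Greedy: pick I (covers 5 new) → pick A (covers 3 new) → pick F (covers 3 new) → pick B (covers 1 new). Total picks: 4.

4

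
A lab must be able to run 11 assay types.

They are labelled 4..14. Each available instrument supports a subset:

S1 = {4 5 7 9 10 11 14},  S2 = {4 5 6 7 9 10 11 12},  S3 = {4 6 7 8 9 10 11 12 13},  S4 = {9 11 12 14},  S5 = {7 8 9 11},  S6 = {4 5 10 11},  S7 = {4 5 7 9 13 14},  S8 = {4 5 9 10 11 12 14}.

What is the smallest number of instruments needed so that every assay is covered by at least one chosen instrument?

S3 and S7 together: S3 ∪ S7 = {4, 5, 6, 7, 8, 9, 10, 11, 12, 13, 14} — every assay is covered.
No single instrument has all 11 assays (the largest, S3, has 9), so 2 is optimal.

2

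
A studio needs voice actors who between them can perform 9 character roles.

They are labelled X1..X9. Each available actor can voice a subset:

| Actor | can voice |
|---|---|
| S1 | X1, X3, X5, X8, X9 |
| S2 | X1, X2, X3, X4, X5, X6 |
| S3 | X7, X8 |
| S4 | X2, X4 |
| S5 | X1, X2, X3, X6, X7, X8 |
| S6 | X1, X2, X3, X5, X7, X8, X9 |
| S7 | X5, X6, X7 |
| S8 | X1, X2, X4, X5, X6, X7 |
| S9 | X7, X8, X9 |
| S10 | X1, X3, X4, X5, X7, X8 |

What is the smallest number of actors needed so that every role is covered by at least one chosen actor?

2

Take {S1, S8}. Their union is {X1, X2, X3, X4, X5, X6, X7, X8, X9}, which is all 9 roles.
No single actor has all 9 roles (the largest, S6, has 7), so 2 is optimal.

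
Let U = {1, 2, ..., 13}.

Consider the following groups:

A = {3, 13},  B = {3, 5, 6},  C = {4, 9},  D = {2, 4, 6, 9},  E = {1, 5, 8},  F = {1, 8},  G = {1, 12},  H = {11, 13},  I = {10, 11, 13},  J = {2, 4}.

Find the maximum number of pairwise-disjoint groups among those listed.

4

B, G, H, J are pairwise disjoint (B={3,5,6}; G={1,12}; H={11,13}; J={2,4}).
Every remaining group overlaps one of these, and no 5 of the listed groups are pairwise disjoint, so 4 is the maximum.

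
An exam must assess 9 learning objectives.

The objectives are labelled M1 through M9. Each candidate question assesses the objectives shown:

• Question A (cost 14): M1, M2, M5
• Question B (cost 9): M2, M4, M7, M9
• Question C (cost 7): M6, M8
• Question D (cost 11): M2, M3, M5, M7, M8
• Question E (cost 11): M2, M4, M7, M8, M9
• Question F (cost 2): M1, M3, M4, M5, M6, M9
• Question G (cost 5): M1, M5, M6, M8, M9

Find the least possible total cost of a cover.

E, F together cover every objective (E ∪ F = {M1, M2, M3, M4, M5, M6, M7, M8, M9}); total cost 11 + 2 = 13.
No covering selection has total cost below 13.

13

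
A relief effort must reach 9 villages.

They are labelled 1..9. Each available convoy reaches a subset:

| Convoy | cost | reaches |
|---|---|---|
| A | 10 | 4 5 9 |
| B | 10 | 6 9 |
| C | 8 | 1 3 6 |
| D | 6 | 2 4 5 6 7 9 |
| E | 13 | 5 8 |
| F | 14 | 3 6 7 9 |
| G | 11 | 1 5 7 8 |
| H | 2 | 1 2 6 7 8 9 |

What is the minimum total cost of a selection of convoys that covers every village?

C, D, H together cover every village (C ∪ D ∪ H = {1, 2, 3, 4, 5, 6, 7, 8, 9}); total cost 8 + 6 + 2 = 16.
No covering selection has total cost below 16.

16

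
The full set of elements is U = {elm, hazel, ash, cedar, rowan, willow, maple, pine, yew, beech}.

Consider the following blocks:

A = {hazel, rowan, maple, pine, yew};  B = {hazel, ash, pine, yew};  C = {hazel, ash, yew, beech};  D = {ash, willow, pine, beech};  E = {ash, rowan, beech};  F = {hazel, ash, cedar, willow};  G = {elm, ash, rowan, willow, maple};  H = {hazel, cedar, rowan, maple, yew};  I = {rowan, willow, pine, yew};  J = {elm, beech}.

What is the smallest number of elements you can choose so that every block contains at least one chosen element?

3

The 3 elements {willow, yew, beech} hit every block.
No choice of 2 elements meets every block, so 3 is the minimum.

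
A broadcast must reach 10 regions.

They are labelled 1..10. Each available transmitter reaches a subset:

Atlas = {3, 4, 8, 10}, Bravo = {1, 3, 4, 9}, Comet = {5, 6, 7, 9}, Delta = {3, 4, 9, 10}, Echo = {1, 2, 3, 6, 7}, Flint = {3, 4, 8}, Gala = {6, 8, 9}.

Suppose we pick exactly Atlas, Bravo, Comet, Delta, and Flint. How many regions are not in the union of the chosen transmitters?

1

Union of Atlas, Bravo, Comet, Delta, Flint = {1, 3, 4, 5, 6, 7, 8, 9, 10}.
Not covered: 2 — 1 region.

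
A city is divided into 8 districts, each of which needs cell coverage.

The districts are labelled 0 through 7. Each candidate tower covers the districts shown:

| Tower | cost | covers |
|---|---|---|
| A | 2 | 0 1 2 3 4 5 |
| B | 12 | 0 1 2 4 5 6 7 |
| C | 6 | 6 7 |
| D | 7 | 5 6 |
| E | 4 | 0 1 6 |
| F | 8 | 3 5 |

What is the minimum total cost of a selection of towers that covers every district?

8

A, C together cover every district (A ∪ C = {0, 1, 2, 3, 4, 5, 6, 7}); total cost 2 + 6 = 8.
No covering selection has total cost below 8.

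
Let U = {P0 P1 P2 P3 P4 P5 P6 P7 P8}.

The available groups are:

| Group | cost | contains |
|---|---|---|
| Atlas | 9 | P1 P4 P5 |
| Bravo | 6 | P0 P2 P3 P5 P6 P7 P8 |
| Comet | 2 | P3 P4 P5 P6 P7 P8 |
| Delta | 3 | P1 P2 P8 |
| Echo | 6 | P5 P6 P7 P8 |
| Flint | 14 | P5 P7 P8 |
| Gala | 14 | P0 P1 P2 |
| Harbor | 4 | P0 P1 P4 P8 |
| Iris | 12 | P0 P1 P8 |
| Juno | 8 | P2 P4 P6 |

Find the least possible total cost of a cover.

9

Comet, Delta, Harbor together cover every point (Comet ∪ Delta ∪ Harbor = {P0, P1, P2, P3, P4, P5, P6, P7, P8}); total cost 2 + 3 + 4 = 9.
No covering selection has total cost below 9.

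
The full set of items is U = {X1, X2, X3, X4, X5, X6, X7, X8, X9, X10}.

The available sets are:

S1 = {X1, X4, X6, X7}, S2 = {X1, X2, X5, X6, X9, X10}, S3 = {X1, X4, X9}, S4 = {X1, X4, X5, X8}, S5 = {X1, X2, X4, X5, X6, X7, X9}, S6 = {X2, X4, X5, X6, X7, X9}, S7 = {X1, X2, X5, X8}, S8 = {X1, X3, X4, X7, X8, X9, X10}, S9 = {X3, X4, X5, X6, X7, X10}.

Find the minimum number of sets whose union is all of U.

Take {S2, S8}. Their union is {X1, X2, X3, X4, X5, X6, X7, X8, X9, X10}, which is all 10 items.
No single set has all 10 items (the largest, S5, has 7), so 2 is optimal.

2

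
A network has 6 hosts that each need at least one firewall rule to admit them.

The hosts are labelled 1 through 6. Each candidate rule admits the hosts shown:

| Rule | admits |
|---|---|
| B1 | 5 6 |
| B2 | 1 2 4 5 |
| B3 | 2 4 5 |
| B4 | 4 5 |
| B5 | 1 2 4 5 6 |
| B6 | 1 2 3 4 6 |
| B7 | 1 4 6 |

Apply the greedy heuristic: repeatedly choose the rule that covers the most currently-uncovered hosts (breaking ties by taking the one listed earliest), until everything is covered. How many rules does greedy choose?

Greedy: pick B5 (covers 5 new) → pick B6 (covers 1 new). Total picks: 2.

2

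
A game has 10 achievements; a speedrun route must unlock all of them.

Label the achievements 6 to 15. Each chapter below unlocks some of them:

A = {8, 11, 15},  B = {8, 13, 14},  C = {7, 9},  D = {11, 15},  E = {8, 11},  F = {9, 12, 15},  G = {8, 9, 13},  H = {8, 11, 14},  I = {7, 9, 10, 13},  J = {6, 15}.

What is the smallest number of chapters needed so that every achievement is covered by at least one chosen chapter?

4

F and H and I and J together: F ∪ H ∪ I ∪ J = {6, 7, 8, 9, 10, 11, 12, 13, 14, 15} — every achievement is covered.
Only F contains 12, so F is forced; the remaining 7 achievements need at least 3 more chapters (each remaining chapter adds at most 3) — so at least 4 chapters are needed, and 4 is optimal.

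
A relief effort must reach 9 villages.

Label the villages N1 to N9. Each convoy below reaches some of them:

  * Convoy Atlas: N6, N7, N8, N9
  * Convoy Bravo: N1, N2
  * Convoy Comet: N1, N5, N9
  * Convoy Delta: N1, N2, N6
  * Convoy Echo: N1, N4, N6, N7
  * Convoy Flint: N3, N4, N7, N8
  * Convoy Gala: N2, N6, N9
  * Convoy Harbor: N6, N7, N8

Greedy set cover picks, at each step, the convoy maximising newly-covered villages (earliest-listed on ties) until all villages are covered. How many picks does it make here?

Greedy: pick Atlas (covers 4 new) → pick Bravo (covers 2 new) → pick Flint (covers 2 new) → pick Comet (covers 1 new). Total picks: 4.
(The true minimum cover uses only 3 convoys, so greedy is not optimal here.)

4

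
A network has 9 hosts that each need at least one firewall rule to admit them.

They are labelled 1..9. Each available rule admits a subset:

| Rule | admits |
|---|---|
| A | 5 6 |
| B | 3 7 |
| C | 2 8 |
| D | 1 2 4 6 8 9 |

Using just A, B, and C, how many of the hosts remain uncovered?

Union of A, B, C = {2, 3, 5, 6, 7, 8}.
Not covered: 1, 4, 9 — 3 hosts.

3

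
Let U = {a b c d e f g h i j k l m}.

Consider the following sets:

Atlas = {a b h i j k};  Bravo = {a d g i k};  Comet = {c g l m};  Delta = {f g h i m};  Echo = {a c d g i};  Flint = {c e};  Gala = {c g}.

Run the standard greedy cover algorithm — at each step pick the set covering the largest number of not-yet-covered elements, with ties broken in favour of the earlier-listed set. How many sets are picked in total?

Greedy: pick Atlas (covers 6 new) → pick Comet (covers 4 new) → pick Bravo (covers 1 new) → pick Delta (covers 1 new) → pick Flint (covers 1 new). Total picks: 5.

5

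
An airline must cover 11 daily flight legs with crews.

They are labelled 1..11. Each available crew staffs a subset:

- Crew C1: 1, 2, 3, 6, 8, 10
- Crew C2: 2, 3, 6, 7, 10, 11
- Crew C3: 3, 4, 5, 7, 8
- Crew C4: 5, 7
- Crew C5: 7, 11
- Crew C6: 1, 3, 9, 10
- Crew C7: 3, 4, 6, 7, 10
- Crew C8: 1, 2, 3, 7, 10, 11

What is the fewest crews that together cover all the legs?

Take {C2, C3, C6}. Their union is {1, 2, 3, 4, 5, 6, 7, 8, 9, 10, 11}, which is all 11 legs.
Only C6 contains 9, so C6 is forced; the remaining 7 legs need at least 2 more crews (each remaining crew adds at most 4) — so at least 3 crews are needed, and 3 is optimal.

3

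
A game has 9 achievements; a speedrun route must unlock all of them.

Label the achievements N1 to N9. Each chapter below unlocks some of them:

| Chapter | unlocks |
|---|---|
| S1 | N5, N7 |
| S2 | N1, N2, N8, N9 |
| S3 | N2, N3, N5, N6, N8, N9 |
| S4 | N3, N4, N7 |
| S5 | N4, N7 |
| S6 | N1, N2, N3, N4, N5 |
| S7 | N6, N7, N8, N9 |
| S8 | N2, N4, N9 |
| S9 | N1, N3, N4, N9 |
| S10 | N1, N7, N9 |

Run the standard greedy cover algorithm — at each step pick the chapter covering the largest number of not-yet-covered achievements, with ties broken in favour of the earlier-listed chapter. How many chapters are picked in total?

Greedy: pick S3 (covers 6 new) → pick S4 (covers 2 new) → pick S2 (covers 1 new). Total picks: 3.
(The true minimum cover uses only 2 chapters, so greedy is not optimal here.)

3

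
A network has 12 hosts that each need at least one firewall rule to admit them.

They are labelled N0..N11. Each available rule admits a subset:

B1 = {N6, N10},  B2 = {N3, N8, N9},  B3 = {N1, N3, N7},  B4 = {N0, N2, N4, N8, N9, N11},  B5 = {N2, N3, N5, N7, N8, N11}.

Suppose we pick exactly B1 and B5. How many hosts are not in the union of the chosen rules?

Union of B1, B5 = {N2, N3, N5, N6, N7, N8, N10, N11}.
Not covered: N0, N1, N4, N9 — 4 hosts.

4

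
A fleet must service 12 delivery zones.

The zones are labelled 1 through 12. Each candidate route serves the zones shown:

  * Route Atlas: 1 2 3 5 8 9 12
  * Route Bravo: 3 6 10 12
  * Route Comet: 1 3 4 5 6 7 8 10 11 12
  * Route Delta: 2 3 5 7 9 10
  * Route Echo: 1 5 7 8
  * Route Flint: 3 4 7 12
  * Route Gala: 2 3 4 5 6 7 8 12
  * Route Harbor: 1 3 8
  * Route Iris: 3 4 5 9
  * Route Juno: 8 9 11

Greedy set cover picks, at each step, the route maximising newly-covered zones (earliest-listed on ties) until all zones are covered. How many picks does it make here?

2

Greedy: pick Comet (covers 10 new) → pick Atlas (covers 2 new). Total picks: 2.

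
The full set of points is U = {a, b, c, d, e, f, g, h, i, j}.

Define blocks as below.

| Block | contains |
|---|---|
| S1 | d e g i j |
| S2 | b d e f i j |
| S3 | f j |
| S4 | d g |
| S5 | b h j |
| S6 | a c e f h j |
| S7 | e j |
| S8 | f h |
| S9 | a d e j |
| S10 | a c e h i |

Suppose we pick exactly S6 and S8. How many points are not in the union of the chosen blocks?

Union of S6, S8 = {a, c, e, f, h, j}.
Not covered: b, d, g, i — 4 points.

4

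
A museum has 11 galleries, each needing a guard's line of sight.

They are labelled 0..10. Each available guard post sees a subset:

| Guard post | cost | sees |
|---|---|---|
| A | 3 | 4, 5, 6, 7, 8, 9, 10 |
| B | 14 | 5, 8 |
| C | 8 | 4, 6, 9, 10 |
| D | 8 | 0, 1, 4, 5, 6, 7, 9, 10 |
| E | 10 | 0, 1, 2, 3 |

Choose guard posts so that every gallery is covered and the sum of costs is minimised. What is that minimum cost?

13

A, E together cover every gallery (A ∪ E = {0, 1, 2, 3, 4, 5, 6, 7, 8, 9, 10}); total cost 3 + 10 = 13.
No covering selection has total cost below 13.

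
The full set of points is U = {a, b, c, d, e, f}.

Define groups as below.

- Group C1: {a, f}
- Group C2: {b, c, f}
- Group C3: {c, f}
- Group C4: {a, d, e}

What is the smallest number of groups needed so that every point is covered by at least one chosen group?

2

C2 and C4 cover everything between them: the union {a, b, c, d, e, f} is all of U.
No single group has all 6 points (the largest, C2, has 3), so 2 is optimal.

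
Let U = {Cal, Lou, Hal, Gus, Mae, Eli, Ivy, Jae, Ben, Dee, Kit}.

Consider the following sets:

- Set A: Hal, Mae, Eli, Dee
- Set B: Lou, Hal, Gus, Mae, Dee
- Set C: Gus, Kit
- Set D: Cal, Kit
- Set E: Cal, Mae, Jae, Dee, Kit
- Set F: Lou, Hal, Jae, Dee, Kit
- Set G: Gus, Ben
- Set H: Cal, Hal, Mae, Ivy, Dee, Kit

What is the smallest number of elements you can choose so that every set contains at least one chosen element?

T = {Hal, Gus, Kit} meets every set (each contains at least one member of T), and |T| = 3.
The sets A, D, G are pairwise disjoint, so any hitting set needs a separate element for each — at least 3. Hence 3 is optimal.

3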